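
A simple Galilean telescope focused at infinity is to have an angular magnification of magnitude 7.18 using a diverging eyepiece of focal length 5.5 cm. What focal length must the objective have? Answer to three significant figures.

39.5 cm

|M| = f_obj/|f_eye|, so f_obj = |M| x |f_eye| = 7.18 x 5.5 = 39.490 cm.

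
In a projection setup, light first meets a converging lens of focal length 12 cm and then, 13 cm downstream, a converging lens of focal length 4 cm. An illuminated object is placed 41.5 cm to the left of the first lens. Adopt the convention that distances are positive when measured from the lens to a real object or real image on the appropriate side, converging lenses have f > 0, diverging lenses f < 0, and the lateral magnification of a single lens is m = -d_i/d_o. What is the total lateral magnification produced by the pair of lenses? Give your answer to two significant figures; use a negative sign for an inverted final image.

Applying the thin-lens equation to the first lens, 1/12 = 1/41.5 + 1/d_i1, which gives d_i1 = 16.881 cm.
Its lateral magnification is m_1 = -d_i1/d_o1 = -(16.881)/41.5 = -0.4068.
This image would form 16.881 cm past lens 1, i.e. 3.881 cm beyond lens 2, so it is a virtual object for lens 2: d_o2 = 13 - 16.881 = -3.881 cm.
Applying the thin-lens equation again with f_2 = 4 cm and d_o2 = -3.881 cm gives d_i2 = 1.970 cm.
m_2 = -(1.970)/(-3.881) = 0.5075.
Overall magnification: m = m_1 m_2 = -0.2065.

-0.21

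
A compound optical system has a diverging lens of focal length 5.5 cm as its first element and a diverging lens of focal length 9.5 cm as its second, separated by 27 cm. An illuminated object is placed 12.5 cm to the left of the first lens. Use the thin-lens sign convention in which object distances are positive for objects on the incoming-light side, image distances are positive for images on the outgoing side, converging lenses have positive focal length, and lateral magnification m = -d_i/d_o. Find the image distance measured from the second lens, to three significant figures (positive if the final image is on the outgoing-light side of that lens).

-7.26 cm

Applying the thin-lens equation to the first lens, 1/(-5.5) = 1/12.5 + 1/d_i1, which gives d_i1 = -3.819 cm.
With d_i1 < 0 the first image is virtual and lies on the object side; the object distance for lens 2 is d_o2 = 27 - (-3.819) = 30.819 cm.
Applying the thin-lens equation again with f_2 = -9.5 cm and d_o2 = 30.819 cm gives d_i2 = -7.262 cm.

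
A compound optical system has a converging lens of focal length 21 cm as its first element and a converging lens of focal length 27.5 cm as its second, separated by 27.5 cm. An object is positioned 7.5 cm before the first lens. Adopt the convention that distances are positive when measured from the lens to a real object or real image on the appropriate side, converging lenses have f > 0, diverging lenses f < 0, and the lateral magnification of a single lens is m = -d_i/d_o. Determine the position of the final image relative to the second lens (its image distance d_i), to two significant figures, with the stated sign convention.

92 cm

First lens: d_i1 = 1/(1/21 - 1/7.5) = -11.667 cm.
With d_i1 < 0 the first image is virtual and lies on the object side; the object distance for lens 2 is d_o2 = 27.5 - (-11.667) = 39.167 cm.
Second lens: d_i2 = 1/(1/27.5 - 1/(39.167)) = 92.321 cm.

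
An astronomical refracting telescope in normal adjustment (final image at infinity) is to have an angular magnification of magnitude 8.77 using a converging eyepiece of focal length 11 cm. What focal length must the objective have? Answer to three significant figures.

96.5 cm

|M| = f_obj/|f_eye|, so f_obj = |M| x |f_eye| = 8.77 x 11 = 96.470 cm.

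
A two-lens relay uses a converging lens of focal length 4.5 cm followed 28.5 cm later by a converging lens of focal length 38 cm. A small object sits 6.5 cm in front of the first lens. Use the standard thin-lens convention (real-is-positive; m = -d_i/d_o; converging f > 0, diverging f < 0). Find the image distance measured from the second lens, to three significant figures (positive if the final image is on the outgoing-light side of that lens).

First lens: d_i1 = 1/(1/4.5 - 1/6.5) = 14.625 cm.
Object distance for lens 2: d_o2 = 28.5 - 14.625 = 13.875 cm.
Second lens: d_i2 = 1/(1/38 - 1/(13.875)) = -21.855 cm.

-21.9 cm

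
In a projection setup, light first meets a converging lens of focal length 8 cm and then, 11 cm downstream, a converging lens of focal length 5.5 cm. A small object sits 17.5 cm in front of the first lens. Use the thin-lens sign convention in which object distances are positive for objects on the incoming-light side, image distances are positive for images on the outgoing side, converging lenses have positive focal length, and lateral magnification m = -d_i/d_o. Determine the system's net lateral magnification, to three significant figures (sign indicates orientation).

Applying the thin-lens equation to the first lens, 1/8 = 1/17.5 + 1/d_i1, which gives d_i1 = 14.737 cm.
Its lateral magnification is m_1 = -d_i1/d_o1 = -(14.737)/17.5 = -0.8421.
This image would form 14.737 cm past lens 1, i.e. 3.737 cm beyond lens 2, so it is a virtual object for lens 2: d_o2 = 11 - 14.737 = -3.737 cm.
Applying the thin-lens equation again with f_2 = 5.5 cm and d_o2 = -3.737 cm gives d_i2 = 2.225 cm.
m_2 = -(2.225)/(-3.737) = 0.5954.
The system's lateral magnification is m_1 m_2 = (-0.8421)(0.5954) = -0.5014.

-0.501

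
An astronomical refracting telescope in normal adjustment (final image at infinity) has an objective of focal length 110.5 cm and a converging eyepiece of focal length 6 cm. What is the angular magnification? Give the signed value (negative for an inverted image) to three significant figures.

-18.4

M = -f_obj/f_eye = -110.5/(6) = -18.417.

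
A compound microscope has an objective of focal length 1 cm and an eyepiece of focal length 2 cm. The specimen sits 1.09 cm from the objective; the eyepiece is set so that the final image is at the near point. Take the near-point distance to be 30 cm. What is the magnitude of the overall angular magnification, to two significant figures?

180

Objective: 1/d_i = 1/f_obj - 1/d_o = 1/1 - 1/1.09 = 0.08257 cm^-1, so d_i = 12.111 cm.
m_obj = -d_i/d_o = -12.111/1.09 = -11.111.
Eyepiece angular magnification (image at near point): M_eye = 1 + D/f_e = 1 + 30/2 = 16.000.
Overall M = m_obj x M_eye = (-11.111)(16.000) = -177.78.
|M| = 177.78.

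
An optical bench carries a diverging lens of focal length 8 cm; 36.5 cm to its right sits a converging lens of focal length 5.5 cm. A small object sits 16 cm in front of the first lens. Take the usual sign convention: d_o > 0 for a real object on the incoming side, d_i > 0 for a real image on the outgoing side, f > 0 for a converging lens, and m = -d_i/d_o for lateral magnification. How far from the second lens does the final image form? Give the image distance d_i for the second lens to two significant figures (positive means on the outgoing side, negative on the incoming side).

First lens: d_i1 = 1/(1/(-8) - 1/16) = -5.333 cm.
The intermediate image is virtual, 5.333 cm to the left of lens 1, so d_o2 = L - d_i1 = 36.5 - (-5.333) = 41.833 cm.
Second lens: d_i2 = 1/(1/5.5 - 1/(41.833)) = 6.333 cm.

6.3 cm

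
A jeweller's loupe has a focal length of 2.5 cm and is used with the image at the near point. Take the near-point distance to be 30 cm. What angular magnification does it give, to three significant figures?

13.0

M = 1 + D/f = 1 + 30/2.5 = 13.000.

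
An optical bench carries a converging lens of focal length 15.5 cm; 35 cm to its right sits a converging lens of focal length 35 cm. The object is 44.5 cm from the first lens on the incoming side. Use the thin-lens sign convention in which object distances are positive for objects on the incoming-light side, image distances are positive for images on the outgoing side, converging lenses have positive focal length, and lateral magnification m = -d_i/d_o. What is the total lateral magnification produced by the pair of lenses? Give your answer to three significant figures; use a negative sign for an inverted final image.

-0.787

Applying the thin-lens equation to the first lens, 1/15.5 = 1/44.5 + 1/d_i1, which gives d_i1 = 23.784 cm.
Its lateral magnification is m_1 = -d_i1/d_o1 = -(23.784)/44.5 = -0.5345.
Object distance for lens 2: d_o2 = 35 - 23.784 = 11.216 cm.
Applying the thin-lens equation again with f_2 = 35 cm and d_o2 = 11.216 cm gives d_i2 = -16.504 cm.
m_2 = -(-16.504)/(11.216) = 1.4715.
The system's lateral magnification is m_1 m_2 = (-0.5345)(1.4715) = -0.7865.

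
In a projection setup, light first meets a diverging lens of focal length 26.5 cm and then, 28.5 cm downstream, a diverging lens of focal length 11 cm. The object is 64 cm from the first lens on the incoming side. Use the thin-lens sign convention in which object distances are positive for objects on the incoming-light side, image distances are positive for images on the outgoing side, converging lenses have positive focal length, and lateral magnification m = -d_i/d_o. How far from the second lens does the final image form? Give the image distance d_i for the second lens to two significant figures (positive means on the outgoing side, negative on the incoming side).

Lens 1: 1/d_i1 = 1/f_1 - 1/d_o1 = 1/(-26.5) - 1/64 = -0.05336 cm^-1, so d_i1 = -18.740 cm.
The intermediate image is virtual, 18.740 cm to the left of lens 1, so d_o2 = L - d_i1 = 28.5 - (-18.740) = 47.240 cm.
Lens 2: 1/d_i2 = 1/f_2 - 1/d_o2 = 1/(-11) - 1/(47.240) = -0.11208 cm^-1, so d_i2 = -8.922 cm.

-8.9 cm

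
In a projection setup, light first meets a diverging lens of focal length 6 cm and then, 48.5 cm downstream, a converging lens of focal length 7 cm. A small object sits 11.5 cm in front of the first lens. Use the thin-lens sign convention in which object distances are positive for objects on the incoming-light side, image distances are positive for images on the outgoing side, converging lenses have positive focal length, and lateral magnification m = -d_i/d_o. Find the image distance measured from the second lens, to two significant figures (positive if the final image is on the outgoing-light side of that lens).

8.1 cm

First lens: d_i1 = 1/(1/(-6) - 1/11.5) = -3.943 cm.
With d_i1 < 0 the first image is virtual and lies on the object side; the object distance for lens 2 is d_o2 = 48.5 - (-3.943) = 52.443 cm.
Second lens: d_i2 = 1/(1/7 - 1/(52.443)) = 8.078 cm.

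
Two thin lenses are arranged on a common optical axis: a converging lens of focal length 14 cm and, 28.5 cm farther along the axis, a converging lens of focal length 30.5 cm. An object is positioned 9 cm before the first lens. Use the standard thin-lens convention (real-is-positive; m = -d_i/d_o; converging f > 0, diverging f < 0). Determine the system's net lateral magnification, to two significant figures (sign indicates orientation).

-3.7

Applying the thin-lens equation to the first lens, 1/14 = 1/9 + 1/d_i1, which gives d_i1 = -25.200 cm.
Its lateral magnification is m_1 = -d_i1/d_o1 = -(-25.200)/9 = 2.8000.
With d_i1 < 0 the first image is virtual and lies on the object side; the object distance for lens 2 is d_o2 = 28.5 - (-25.200) = 53.700 cm.
Applying the thin-lens equation again with f_2 = 30.5 cm and d_o2 = 53.700 cm gives d_i2 = 70.597 cm.
m_2 = -(70.597)/(53.700) = -1.3147.
Total m = m_1 x m_2 = (2.8000)(-1.3147) = -3.6810.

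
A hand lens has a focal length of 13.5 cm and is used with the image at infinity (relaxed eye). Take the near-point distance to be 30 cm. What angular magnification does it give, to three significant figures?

2.22

M = D/f = 30/13.5 = 2.222.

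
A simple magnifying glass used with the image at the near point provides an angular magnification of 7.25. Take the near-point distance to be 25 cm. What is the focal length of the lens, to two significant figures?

For the image at the near point, M = 1 + D/f.
f = D/(M - 1) = 25/(7.25 - 1) = 4.000 cm.

4.0 cm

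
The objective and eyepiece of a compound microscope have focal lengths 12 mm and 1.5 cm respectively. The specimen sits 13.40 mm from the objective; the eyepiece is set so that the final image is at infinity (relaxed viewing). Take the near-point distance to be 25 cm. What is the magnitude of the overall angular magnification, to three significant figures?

Convert to cm: f_obj = 12 mm = 1.2 cm; d_o = 13.40 mm = 1.34 cm.
Objective: 1/d_i = 1/f_obj - 1/d_o = 1/1.2 - 1/1.34 = 0.08706 cm^-1, so d_i = 11.486 cm.
m_obj = -d_i/d_o = -11.486/1.34 = -8.571.
Eyepiece angular magnification (image at infinity): M_eye = D/f_e = 25/1.5 = 16.667.
Overall M = m_obj x M_eye = (-8.571)(16.667) = -142.86.
|M| = 142.86.

143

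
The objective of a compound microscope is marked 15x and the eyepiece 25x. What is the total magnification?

375

The overall magnification of a compound microscope is the product of the objective and eyepiece magnifications:
M = M_obj x M_eye = 15 x 25 = 375.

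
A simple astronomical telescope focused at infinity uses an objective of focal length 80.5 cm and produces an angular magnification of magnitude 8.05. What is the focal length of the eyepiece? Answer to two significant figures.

10 cm

|M| = f_obj/f_eye, so f_eye = f_obj/|M| = 80.5/8.05 = 10.000 cm.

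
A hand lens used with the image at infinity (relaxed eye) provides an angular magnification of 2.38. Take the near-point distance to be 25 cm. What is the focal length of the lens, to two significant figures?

11 cm

For the image at infinity, M = D/f.
f = D/M = 25/2.38 = 10.504 cm.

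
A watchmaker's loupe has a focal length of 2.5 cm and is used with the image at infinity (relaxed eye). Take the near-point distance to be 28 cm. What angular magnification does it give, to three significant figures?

11.2

M = D/f = 28/2.5 = 11.200.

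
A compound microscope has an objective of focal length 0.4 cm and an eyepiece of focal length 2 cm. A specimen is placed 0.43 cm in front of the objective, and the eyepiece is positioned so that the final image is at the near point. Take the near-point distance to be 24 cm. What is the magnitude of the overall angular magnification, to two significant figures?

Objective: 1/d_i = 1/f_obj - 1/d_o = 1/0.4 - 1/0.43 = 0.17442 cm^-1, so d_i = 5.733 cm.
m_obj = -d_i/d_o = -5.733/0.43 = -13.333.
Eyepiece angular magnification (image at near point): M_eye = 1 + D/f_e = 1 + 24/2 = 13.000.
Overall M = m_obj x M_eye = (-13.333)(13.000) = -173.33.
|M| = 173.33.

170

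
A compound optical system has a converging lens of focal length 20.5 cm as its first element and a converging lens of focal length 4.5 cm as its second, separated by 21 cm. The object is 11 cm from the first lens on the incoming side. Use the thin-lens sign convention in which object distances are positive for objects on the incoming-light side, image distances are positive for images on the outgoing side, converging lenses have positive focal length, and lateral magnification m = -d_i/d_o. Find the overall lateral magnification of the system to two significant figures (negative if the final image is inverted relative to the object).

First lens: d_i1 = 1/(1/20.5 - 1/11) = -23.737 cm.
m_1 = -(-23.737)/11 = 2.1579.
With d_i1 < 0 the first image is virtual and lies on the object side; the object distance for lens 2 is d_o2 = 21 - (-23.737) = 44.737 cm.
Second lens: d_i2 = 1/(1/4.5 - 1/(44.737)) = 5.003 cm.
m_2 = -(5.003)/(44.737) = -0.1118.
Overall magnification: m = m_1 m_2 = -0.2413.

-0.24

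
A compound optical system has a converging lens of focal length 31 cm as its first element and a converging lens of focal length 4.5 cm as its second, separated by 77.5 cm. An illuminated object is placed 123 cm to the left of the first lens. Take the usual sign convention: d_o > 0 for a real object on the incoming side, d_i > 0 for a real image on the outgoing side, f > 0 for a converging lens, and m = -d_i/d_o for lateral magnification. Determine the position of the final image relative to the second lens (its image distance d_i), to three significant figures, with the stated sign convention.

First lens: d_i1 = 1/(1/31 - 1/123) = 41.446 cm.
The intermediate image is 41.446 cm to the right of lens 1, so d_o2 = L - d_i1 = 77.5 - 41.446 = 36.054 cm.
Second lens: d_i2 = 1/(1/4.5 - 1/(36.054)) = 5.142 cm.

5.14 cm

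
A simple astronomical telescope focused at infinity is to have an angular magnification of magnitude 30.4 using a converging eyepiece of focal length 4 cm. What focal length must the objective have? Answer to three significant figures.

122 cm

|M| = f_obj/|f_eye|, so f_obj = |M| x |f_eye| = 30.4 x 4 = 121.600 cm.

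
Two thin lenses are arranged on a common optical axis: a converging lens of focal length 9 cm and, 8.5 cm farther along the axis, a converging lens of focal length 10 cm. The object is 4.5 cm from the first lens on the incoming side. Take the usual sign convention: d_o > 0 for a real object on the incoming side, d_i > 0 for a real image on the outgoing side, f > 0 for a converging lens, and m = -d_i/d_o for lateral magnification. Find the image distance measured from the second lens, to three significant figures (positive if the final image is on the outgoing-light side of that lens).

Lens 1: 1/d_i1 = 1/f_1 - 1/d_o1 = 1/9 - 1/4.5 = -0.11111 cm^-1, so d_i1 = -9.000 cm.
With d_i1 < 0 the first image is virtual and lies on the object side; the object distance for lens 2 is d_o2 = 8.5 - (-9.000) = 17.500 cm.
Lens 2: 1/d_i2 = 1/f_2 - 1/d_o2 = 1/10 - 1/(17.500) = 0.04286 cm^-1, so d_i2 = 23.333 cm.

23.3 cm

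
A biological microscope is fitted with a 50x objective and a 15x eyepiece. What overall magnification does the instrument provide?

750

The overall magnification of a compound microscope is the product of the objective and eyepiece magnifications:
M = M_obj x M_eye = 50 x 15 = 750.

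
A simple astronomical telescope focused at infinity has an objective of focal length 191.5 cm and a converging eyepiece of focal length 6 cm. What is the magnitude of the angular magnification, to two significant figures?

|M| = f_obj/|f_eye| = 191.5/6 = 31.917.

32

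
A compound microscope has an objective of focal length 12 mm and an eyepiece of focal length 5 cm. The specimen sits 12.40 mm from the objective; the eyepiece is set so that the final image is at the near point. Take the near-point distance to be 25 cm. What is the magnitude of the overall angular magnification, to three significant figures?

180

Convert to cm: f_obj = 12 mm = 1.2 cm; d_o = 12.40 mm = 1.24 cm.
Objective: 1/d_i = 1/f_obj - 1/d_o = 1/1.2 - 1/1.24 = 0.02688 cm^-1, so d_i = 37.200 cm.
m_obj = -d_i/d_o = -37.200/1.24 = -30.000.
Eyepiece angular magnification (image at near point): M_eye = 1 + D/f_e = 1 + 25/5 = 6.000.
Overall M = m_obj x M_eye = (-30.000)(6.000) = -180.00.
|M| = 180.00.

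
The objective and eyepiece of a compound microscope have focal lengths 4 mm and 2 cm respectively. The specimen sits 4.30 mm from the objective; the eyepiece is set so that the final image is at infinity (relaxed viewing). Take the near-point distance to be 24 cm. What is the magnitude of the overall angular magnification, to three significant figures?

160

Convert to cm: f_obj = 4 mm = 0.4 cm; d_o = 4.30 mm = 0.43 cm.
Objective: 1/d_i = 1/f_obj - 1/d_o = 1/0.4 - 1/0.43 = 0.17442 cm^-1, so d_i = 5.733 cm.
m_obj = -d_i/d_o = -5.733/0.43 = -13.333.
Eyepiece angular magnification (image at infinity): M_eye = D/f_e = 24/2 = 12.000.
Overall M = m_obj x M_eye = (-13.333)(12.000) = -160.00.
|M| = 160.00.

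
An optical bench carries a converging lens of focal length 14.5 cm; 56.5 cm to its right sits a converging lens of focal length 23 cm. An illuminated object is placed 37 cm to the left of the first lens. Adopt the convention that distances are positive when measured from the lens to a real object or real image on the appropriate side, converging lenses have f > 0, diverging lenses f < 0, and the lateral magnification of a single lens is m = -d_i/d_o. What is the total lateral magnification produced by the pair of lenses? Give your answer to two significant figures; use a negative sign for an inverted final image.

Lens 1: 1/d_i1 = 1/f_1 - 1/d_o1 = 1/14.5 - 1/37 = 0.04194 cm^-1, so d_i1 = 23.844 cm.
m_1 = -(23.844)/37 = -0.6444.
The intermediate image is 23.844 cm to the right of lens 1, so d_o2 = L - d_i1 = 56.5 - 23.844 = 32.656 cm.
Lens 2: 1/d_i2 = 1/f_2 - 1/d_o2 = 1/23 - 1/(32.656) = 0.01286 cm^-1, so d_i2 = 77.787 cm.
m_2 = -(77.787)/(32.656) = -2.3820.
Overall magnification: m = m_1 m_2 = 1.5351.

1.5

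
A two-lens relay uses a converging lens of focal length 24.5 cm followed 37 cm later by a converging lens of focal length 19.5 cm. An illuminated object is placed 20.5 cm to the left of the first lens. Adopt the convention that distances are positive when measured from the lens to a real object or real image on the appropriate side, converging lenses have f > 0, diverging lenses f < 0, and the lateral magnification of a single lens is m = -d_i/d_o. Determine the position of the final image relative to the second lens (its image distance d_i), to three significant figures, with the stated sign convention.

First lens: d_i1 = 1/(1/24.5 - 1/20.5) = -125.562 cm.
With d_i1 < 0 the first image is virtual and lies on the object side; the object distance for lens 2 is d_o2 = 37 - (-125.562) = 162.562 cm.
Second lens: d_i2 = 1/(1/19.5 - 1/(162.562)) = 22.158 cm.

22.2 cm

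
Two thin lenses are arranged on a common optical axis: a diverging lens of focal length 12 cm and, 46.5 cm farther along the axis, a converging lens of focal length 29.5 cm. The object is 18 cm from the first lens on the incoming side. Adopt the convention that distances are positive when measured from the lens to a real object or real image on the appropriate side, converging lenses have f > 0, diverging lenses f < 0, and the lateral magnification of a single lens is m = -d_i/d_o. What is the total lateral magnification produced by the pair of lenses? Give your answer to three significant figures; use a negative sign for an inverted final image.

Lens 1: 1/d_i1 = 1/f_1 - 1/d_o1 = 1/(-12) - 1/18 = -0.13889 cm^-1, so d_i1 = -7.200 cm.
m_1 = -(-7.200)/18 = 0.4000.
The intermediate image is virtual, 7.200 cm to the left of lens 1, so d_o2 = L - d_i1 = 46.5 - (-7.200) = 53.700 cm.
Lens 2: 1/d_i2 = 1/f_2 - 1/d_o2 = 1/29.5 - 1/(53.700) = 0.01528 cm^-1, so d_i2 = 65.461 cm.
m_2 = -(65.461)/(53.700) = -1.2190.
Overall magnification: m = m_1 m_2 = -0.4876.

-0.488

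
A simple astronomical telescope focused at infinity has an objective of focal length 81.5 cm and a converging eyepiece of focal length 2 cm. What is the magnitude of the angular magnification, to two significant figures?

41

|M| = f_obj/|f_eye| = 81.5/2 = 40.750.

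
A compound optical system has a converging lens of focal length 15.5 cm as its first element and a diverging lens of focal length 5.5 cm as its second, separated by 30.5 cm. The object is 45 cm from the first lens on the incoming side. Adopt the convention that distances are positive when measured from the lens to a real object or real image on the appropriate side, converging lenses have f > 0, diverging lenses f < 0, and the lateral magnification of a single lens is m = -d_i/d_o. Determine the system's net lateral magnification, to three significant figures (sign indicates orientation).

Applying the thin-lens equation to the first lens, 1/15.5 = 1/45 + 1/d_i1, which gives d_i1 = 23.644 cm.
Its lateral magnification is m_1 = -d_i1/d_o1 = -(23.644)/45 = -0.5254.
That image sits 6.856 cm in front of the second lens, so d_o2 = 6.856 cm.
Applying the thin-lens equation again with f_2 = -5.5 cm and d_o2 = 6.856 cm gives d_i2 = -3.052 cm.
m_2 = -(-3.052)/(6.856) = 0.4451.
Total m = m_1 x m_2 = (-0.5254)(0.4451) = -0.2339.

-0.234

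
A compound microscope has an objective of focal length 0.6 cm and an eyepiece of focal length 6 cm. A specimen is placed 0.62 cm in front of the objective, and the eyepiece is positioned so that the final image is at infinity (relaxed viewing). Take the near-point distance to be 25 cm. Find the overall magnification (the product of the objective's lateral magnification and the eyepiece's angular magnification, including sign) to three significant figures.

Objective: 1/d_i = 1/f_obj - 1/d_o = 1/0.6 - 1/0.62 = 0.05376 cm^-1, so d_i = 18.600 cm.
m_obj = -d_i/d_o = -18.600/0.62 = -30.000.
Eyepiece angular magnification (image at infinity): M_eye = D/f_e = 25/6 = 4.167.
Overall M = m_obj x M_eye = (-30.000)(4.167) = -125.00.

-125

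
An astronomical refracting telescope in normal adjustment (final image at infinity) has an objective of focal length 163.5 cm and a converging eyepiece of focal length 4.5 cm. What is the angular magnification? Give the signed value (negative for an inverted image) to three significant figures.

M = -f_obj/f_eye = -163.5/(4.5) = -36.333.

-36.3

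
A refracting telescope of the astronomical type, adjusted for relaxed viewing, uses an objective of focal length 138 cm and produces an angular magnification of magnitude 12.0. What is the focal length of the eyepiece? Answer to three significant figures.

11.5 cm

|M| = f_obj/f_eye, so f_eye = f_obj/|M| = 138/12.0 = 11.500 cm.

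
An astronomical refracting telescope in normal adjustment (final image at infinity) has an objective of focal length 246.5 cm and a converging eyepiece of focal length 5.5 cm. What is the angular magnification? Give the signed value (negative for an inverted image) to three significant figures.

-44.8

M = -f_obj/f_eye = -246.5/(5.5) = -44.818.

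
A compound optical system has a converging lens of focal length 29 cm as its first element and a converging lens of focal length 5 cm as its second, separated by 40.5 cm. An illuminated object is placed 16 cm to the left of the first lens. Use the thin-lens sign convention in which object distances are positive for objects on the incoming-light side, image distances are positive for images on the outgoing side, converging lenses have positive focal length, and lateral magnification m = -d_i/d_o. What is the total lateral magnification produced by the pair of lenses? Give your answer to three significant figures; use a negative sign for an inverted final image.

-0.157

Lens 1: 1/d_i1 = 1/f_1 - 1/d_o1 = 1/29 - 1/16 = -0.02802 cm^-1, so d_i1 = -35.692 cm.
m_1 = -(-35.692)/16 = 2.2308.
With d_i1 < 0 the first image is virtual and lies on the object side; the object distance for lens 2 is d_o2 = 40.5 - (-35.692) = 76.192 cm.
Lens 2: 1/d_i2 = 1/f_2 - 1/d_o2 = 1/5 - 1/(76.192) = 0.18688 cm^-1, so d_i2 = 5.351 cm.
m_2 = -(5.351)/(76.192) = -0.0702.
Total m = m_1 x m_2 = (2.2308)(-0.0702) = -0.1567.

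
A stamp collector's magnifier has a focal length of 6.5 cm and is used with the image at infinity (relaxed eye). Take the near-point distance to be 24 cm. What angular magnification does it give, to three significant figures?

M = D/f = 24/6.5 = 3.692.

3.69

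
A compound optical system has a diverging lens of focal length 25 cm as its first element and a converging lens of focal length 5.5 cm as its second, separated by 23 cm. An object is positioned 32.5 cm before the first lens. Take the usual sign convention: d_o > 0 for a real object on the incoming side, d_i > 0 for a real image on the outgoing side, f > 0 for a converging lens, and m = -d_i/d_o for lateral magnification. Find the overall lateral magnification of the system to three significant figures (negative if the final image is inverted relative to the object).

-0.0756

Lens 1: 1/d_i1 = 1/f_1 - 1/d_o1 = 1/(-25) - 1/32.5 = -0.07077 cm^-1, so d_i1 = -14.130 cm.
m_1 = -(-14.130)/32.5 = 0.4348.
With d_i1 < 0 the first image is virtual and lies on the object side; the object distance for lens 2 is d_o2 = 23 - (-14.130) = 37.130 cm.
Lens 2: 1/d_i2 = 1/f_2 - 1/d_o2 = 1/5.5 - 1/(37.130) = 0.15489 cm^-1, so d_i2 = 6.456 cm.
m_2 = -(6.456)/(37.130) = -0.1739.
Overall magnification: m = m_1 m_2 = -0.0756.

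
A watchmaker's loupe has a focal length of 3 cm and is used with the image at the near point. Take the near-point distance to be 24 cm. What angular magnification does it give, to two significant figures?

M = 1 + D/f = 1 + 24/3 = 9.000.

9.0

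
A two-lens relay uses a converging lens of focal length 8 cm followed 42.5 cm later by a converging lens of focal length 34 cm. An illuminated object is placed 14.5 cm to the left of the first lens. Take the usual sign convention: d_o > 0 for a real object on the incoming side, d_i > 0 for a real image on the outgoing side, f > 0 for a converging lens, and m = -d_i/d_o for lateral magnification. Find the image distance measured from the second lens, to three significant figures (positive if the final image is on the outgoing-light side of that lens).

-89.7 cm

First lens: d_i1 = 1/(1/8 - 1/14.5) = 17.846 cm.
That image sits 24.654 cm in front of the second lens, so d_o2 = 24.654 cm.
Second lens: d_i2 = 1/(1/34 - 1/(24.654)) = -89.687 cm.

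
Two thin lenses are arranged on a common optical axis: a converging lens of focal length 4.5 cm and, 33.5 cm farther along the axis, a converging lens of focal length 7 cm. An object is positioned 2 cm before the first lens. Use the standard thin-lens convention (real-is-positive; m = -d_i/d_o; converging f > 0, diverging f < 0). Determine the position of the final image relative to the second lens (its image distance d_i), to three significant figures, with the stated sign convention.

8.63 cm

Applying the thin-lens equation to the first lens, 1/4.5 = 1/2 + 1/d_i1, which gives d_i1 = -3.600 cm.
With d_i1 < 0 the first image is virtual and lies on the object side; the object distance for lens 2 is d_o2 = 33.5 - (-3.600) = 37.100 cm.
Applying the thin-lens equation again with f_2 = 7 cm and d_o2 = 37.100 cm gives d_i2 = 8.628 cm.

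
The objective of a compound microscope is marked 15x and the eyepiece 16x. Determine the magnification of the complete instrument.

240

The overall magnification of a compound microscope is the product of the objective and eyepiece magnifications:
M = M_obj x M_eye = 15 x 16 = 240.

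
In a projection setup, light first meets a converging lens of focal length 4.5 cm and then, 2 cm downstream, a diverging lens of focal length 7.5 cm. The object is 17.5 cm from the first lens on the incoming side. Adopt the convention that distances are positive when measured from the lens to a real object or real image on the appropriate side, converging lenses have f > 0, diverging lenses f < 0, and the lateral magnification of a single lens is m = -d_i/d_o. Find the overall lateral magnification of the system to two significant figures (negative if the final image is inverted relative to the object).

Lens 1: 1/d_i1 = 1/f_1 - 1/d_o1 = 1/4.5 - 1/17.5 = 0.16508 cm^-1, so d_i1 = 6.058 cm.
m_1 = -(6.058)/17.5 = -0.3462.
Since 6.058 cm > 2 cm, the first image lies past the second lens and serves as a virtual object: d_o2 = L - d_i1 = -4.058 cm.
Lens 2: 1/d_i2 = 1/f_2 - 1/d_o2 = 1/(-7.5) - 1/(-4.058) = 0.11311 cm^-1, so d_i2 = 8.841 cm.
m_2 = -(8.841)/(-4.058) = 2.1788.
Overall magnification: m = m_1 m_2 = -0.7542.

-0.75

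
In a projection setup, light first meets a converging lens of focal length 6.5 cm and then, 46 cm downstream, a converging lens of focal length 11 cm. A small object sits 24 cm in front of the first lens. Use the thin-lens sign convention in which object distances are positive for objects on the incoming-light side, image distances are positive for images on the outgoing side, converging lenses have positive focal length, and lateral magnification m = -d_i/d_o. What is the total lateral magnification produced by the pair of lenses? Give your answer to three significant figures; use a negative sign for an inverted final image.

Applying the thin-lens equation to the first lens, 1/6.5 = 1/24 + 1/d_i1, which gives d_i1 = 8.914 cm.
Its lateral magnification is m_1 = -d_i1/d_o1 = -(8.914)/24 = -0.3714.
Object distance for lens 2: d_o2 = 46 - 8.914 = 37.086 cm.
Applying the thin-lens equation again with f_2 = 11 cm and d_o2 = 37.086 cm gives d_i2 = 15.639 cm.
m_2 = -(15.639)/(37.086) = -0.4217.
The system's lateral magnification is m_1 m_2 = (-0.3714)(-0.4217) = 0.1566.

0.157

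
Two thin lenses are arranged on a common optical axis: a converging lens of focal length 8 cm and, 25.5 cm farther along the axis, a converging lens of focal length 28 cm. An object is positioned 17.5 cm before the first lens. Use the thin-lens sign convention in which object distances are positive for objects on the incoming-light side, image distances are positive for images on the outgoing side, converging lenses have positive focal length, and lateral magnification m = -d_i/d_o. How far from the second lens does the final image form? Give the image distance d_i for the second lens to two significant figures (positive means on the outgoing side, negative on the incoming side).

-17 cm

First lens: d_i1 = 1/(1/8 - 1/17.5) = 14.737 cm.
Object distance for lens 2: d_o2 = 25.5 - 14.737 = 10.763 cm.
Second lens: d_i2 = 1/(1/28 - 1/(10.763)) = -17.484 cm.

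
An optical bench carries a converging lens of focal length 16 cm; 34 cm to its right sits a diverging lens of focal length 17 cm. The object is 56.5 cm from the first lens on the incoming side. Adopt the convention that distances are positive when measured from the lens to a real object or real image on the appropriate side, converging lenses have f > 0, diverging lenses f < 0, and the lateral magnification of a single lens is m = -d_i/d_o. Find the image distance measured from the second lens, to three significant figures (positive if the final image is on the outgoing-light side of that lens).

Applying the thin-lens equation to the first lens, 1/16 = 1/56.5 + 1/d_i1, which gives d_i1 = 22.321 cm.
Object distance for lens 2: d_o2 = 34 - 22.321 = 11.679 cm.
Applying the thin-lens equation again with f_2 = -17 cm and d_o2 = 11.679 cm gives d_i2 = -6.923 cm.

-6.92 cm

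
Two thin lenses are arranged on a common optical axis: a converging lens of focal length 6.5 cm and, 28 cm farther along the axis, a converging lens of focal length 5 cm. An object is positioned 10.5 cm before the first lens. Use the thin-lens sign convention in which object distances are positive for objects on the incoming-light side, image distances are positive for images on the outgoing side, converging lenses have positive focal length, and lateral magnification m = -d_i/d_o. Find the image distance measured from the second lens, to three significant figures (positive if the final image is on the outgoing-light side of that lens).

9.21 cm

First lens: d_i1 = 1/(1/6.5 - 1/10.5) = 17.062 cm.
Object distance for lens 2: d_o2 = 28 - 17.062 = 10.938 cm.
Second lens: d_i2 = 1/(1/5 - 1/(10.938)) = 9.211 cm.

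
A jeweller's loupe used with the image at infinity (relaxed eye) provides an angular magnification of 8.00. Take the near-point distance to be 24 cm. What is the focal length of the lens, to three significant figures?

For the image at infinity, M = D/f.
f = D/M = 24/8.0 = 3.000 cm.

3.00 cm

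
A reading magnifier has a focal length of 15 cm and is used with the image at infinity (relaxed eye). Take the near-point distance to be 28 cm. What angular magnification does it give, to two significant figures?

1.9

M = D/f = 28/15 = 1.867.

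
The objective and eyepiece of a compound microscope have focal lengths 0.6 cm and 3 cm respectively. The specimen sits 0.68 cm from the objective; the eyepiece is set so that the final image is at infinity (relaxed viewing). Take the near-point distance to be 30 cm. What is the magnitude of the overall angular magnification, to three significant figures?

75.0

Objective: 1/d_i = 1/f_obj - 1/d_o = 1/0.6 - 1/0.68 = 0.19608 cm^-1, so d_i = 5.100 cm.
m_obj = -d_i/d_o = -5.100/0.68 = -7.500.
Eyepiece angular magnification (image at infinity): M_eye = D/f_e = 30/3 = 10.000.
Overall M = m_obj x M_eye = (-7.500)(10.000) = -75.00.
|M| = 75.00.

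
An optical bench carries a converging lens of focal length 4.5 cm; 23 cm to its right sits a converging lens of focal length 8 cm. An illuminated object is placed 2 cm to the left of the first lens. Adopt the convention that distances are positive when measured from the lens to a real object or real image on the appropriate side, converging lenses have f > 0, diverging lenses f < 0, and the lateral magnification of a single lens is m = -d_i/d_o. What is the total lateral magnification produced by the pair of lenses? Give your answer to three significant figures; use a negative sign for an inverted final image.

Lens 1: 1/d_i1 = 1/f_1 - 1/d_o1 = 1/4.5 - 1/2 = -0.27778 cm^-1, so d_i1 = -3.600 cm.
m_1 = -(-3.600)/2 = 1.8000.
The intermediate image is virtual, 3.600 cm to the left of lens 1, so d_o2 = L - d_i1 = 23 - (-3.600) = 26.600 cm.
Lens 2: 1/d_i2 = 1/f_2 - 1/d_o2 = 1/8 - 1/(26.600) = 0.08741 cm^-1, so d_i2 = 11.441 cm.
m_2 = -(11.441)/(26.600) = -0.4301.
Total m = m_1 x m_2 = (1.8000)(-0.4301) = -0.7742.

-0.774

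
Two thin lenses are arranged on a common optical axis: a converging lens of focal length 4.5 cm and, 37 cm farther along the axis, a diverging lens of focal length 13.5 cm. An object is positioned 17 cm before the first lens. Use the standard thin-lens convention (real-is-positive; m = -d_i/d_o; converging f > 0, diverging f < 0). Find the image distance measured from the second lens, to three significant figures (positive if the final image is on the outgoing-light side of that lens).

-9.39 cm

Applying the thin-lens equation to the first lens, 1/4.5 = 1/17 + 1/d_i1, which gives d_i1 = 6.120 cm.
Object distance for lens 2: d_o2 = 37 - 6.120 = 30.880 cm.
Applying the thin-lens equation again with f_2 = -13.5 cm and d_o2 = 30.880 cm gives d_i2 = -9.393 cm.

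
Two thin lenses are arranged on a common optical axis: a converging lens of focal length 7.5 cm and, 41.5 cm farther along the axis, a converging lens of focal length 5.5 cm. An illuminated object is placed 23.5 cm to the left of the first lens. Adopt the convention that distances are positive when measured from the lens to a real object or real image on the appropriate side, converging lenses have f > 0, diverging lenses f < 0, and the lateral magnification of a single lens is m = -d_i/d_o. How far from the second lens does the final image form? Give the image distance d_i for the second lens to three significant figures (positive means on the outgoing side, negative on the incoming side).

Applying the thin-lens equation to the first lens, 1/7.5 = 1/23.5 + 1/d_i1, which gives d_i1 = 11.016 cm.
Object distance for lens 2: d_o2 = 41.5 - 11.016 = 30.484 cm.
Applying the thin-lens equation again with f_2 = 5.5 cm and d_o2 = 30.484 cm gives d_i2 = 6.711 cm.

6.71 cm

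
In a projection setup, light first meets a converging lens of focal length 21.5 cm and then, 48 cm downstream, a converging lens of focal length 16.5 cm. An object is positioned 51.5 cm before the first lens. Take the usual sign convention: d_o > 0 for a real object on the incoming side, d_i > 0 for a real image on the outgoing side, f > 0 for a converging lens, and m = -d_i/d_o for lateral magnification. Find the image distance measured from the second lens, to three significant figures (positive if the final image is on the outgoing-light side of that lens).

-33.8 cm

Applying the thin-lens equation to the first lens, 1/21.5 = 1/51.5 + 1/d_i1, which gives d_i1 = 36.908 cm.
That image sits 11.092 cm in front of the second lens, so d_o2 = 11.092 cm.
Applying the thin-lens equation again with f_2 = 16.5 cm and d_o2 = 11.092 cm gives d_i2 = -33.839 cm.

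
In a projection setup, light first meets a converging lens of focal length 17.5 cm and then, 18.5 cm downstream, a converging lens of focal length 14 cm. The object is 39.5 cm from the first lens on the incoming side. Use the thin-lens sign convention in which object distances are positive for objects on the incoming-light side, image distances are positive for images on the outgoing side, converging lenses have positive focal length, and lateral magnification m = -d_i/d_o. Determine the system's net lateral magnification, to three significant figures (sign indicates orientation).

Lens 1: 1/d_i1 = 1/f_1 - 1/d_o1 = 1/17.5 - 1/39.5 = 0.03183 cm^-1, so d_i1 = 31.420 cm.
m_1 = -(31.420)/39.5 = -0.7955.
This image would form 31.420 cm past lens 1, i.e. 12.920 cm beyond lens 2, so it is a virtual object for lens 2: d_o2 = 18.5 - 31.420 = -12.920 cm.
Lens 2: 1/d_i2 = 1/f_2 - 1/d_o2 = 1/14 - 1/(-12.920) = 0.14883 cm^-1, so d_i2 = 6.719 cm.
m_2 = -(6.719)/(-12.920) = 0.5201.
Overall magnification: m = m_1 m_2 = -0.4137.

-0.414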